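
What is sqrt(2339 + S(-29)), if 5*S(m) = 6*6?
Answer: sqrt(58655)/5 ≈ 48.438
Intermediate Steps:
S(m) = 36/5 (S(m) = (6*6)/5 = (1/5)*36 = 36/5)
sqrt(2339 + S(-29)) = sqrt(2339 + 36/5) = sqrt(11731/5) = sqrt(58655)/5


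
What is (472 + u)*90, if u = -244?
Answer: 20520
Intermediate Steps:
(472 + u)*90 = (472 - 244)*90 = 228*90 = 20520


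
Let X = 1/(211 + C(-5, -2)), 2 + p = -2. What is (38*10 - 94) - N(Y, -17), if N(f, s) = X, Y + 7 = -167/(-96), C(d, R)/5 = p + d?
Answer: 47475/166 ≈ 285.99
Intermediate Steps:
p = -4 (p = -2 - 2 = -4)
C(d, R) = -20 + 5*d (C(d, R) = 5*(-4 + d) = -20 + 5*d)
Y = -505/96 (Y = -7 - 167/(-96) = -7 - 167*(-1/96) = -7 + 167/96 = -505/96 ≈ -5.2604)
X = 1/166 (X = 1/(211 + (-20 + 5*(-5))) = 1/(211 + (-20 - 25)) = 1/(211 - 45) = 1/166 ≈ 0.0060241)
N(f, s) = 1/166
(38*10 - 94) - N(Y, -17) = (38*10 - 94) - 1*1/166 = (380 - 94) - 1/166 = 286 - 1/166 = 47475/166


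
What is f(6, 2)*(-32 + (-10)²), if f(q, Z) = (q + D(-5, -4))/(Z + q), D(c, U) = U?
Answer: 17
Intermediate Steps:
f(q, Z) = (-4 + q)/(Z + q) (f(q, Z) = (q - 4)/(Z + q) = (-4 + q)/(Z + q))
f(6, 2)*(-32 + (-10)²) = ((-4 + 6)/(2 + 6))*(-32 + (-10)²) = (2/8)*(-32 + 100) = ((⅛)*2)*68 = (¼)*68 = 17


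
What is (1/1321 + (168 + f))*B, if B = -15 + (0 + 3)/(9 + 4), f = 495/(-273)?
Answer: -3835694208/1562743 ≈ -2454.5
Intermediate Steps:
f = -165/91 (f = 495*(-1/273) = -165/91 ≈ -1.8132)
B = -192/13 (B = -15 + 3/13 = -192/13 ≈ -14.769)
(1/1321 + (168 + f))*B = (1/1321 + (168 - 165/91))*(-192/13) = (1/1321 + 15123/91)*(-192/13) = (19977574/120211)*(-192/13) = -3835694208/1562743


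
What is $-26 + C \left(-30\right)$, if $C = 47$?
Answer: $-1436$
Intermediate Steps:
$-26 + C \left(-30\right) = -26 + 47 \left(-30\right) = -26 - 1410 = -1436$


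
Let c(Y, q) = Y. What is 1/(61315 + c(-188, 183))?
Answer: 1/61127 ≈ 1.6359e-5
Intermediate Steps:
1/(61315 + c(-188, 183)) = 1/(61315 - 188) = 1/61127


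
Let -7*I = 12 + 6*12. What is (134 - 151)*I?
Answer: 204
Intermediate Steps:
I = -12 (I = -(12 + 6*12)/7 = -(12 + 72)/7 = -⅐*84 = -12)
(134 - 151)*I = (134 - 151)*(-12) = -17*(-12) = 204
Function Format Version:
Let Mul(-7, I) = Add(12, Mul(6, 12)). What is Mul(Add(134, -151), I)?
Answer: 204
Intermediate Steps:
I = -12 (I = Mul(Rational(-1, 7), Add(12, Mul(6, 12))) = Mul(Rational(-1, 7), Add(12, 72)) = Mul(Rational(-1, 7), 84) = -12)
Mul(Add(134, -151), I) = Mul(Add(134, -151), -12) = Mul(-17, -12) = 204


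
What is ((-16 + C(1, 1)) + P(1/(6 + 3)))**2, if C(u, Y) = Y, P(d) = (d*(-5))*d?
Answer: 1488400/6561 ≈ 226.86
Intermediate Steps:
P(d) = -5*d**2 (P(d) = (-5*d)*d = -5*d**2)
((-16 + C(1, 1)) + P(1/(6 + 3)))**2 = ((-16 + 1) - 5/(6 + 3)**2)**2 = (-15 - 5*(1/9)**2)**2 = (-15 - 5*1/81)**2 = (-15 - 5/81)**2 = (-1220/81)**2 = 1488400/6561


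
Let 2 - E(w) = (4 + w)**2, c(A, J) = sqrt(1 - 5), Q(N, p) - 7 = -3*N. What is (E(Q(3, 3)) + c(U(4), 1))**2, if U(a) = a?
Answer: -8*I ≈ -8.0*I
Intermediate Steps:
Q(N, p) = 7 - 3*N
c(A, J) = 2*I (c(A, J) = sqrt(-4) = 2*I)
E(w) = 2 - (4 + w)**2
(E(Q(3, 3)) + c(U(4), 1))**2 = ((2 - (4 + (7 - 3*3))**2) + 2*I)**2 = ((2 - (4 + (7 - 9))**2) + 2*I)**2 = ((2 - (4 - 2)**2) + 2*I)**2 = ((2 - 1*2**2) + 2*I)**2 = ((2 - 1*4) + 2*I)**2 = ((2 - 4) + 2*I)**2 = (-2 + 2*I)**2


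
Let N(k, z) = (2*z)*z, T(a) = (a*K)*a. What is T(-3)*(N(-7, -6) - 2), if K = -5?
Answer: -3150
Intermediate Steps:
T(a) = -5*a² (T(a) = (a*(-5))*a = (-5*a)*a = -5*a²)
N(k, z) = 2*z²
T(-3)*(N(-7, -6) - 2) = (-5*(-3)²)*(2*(-6)² - 2) = (-5*9)*(2*36 - 2) = -45*(72 - 2) = -45*70 = -3150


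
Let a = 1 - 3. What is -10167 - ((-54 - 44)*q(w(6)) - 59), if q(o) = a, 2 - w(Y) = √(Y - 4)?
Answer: -10304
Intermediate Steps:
w(Y) = 2 - √(-4 + Y) (w(Y) = 2 - √(Y - 4) = 2 - √(-4 + Y))
a = -2
q(o) = -2
-10167 - ((-54 - 44)*q(w(6)) - 59) = -10167 - ((-54 - 44)*(-2) - 59) = -10167 - (-98*(-2) - 59) = -10167 - (196 - 59) = -10167 - 1*137 = -10167 - 137 = -10304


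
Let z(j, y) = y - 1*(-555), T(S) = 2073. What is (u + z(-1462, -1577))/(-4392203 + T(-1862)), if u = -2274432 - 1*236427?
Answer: 2511881/4390130 ≈ 0.57217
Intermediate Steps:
z(j, y) = 555 + y (z(j, y) = y + 555 = 555 + y)
u = -2510859 (u = -2274432 - 236427 = -2510859)
(u + z(-1462, -1577))/(-4392203 + T(-1862)) = (-2510859 + (555 - 1577))/(-4392203 + 2073) = (-2510859 - 1022)/(-4390130) = -2511881*(-1/4390130) = 2511881/4390130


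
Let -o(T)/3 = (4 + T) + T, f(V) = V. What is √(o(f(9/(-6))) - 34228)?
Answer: I*√34231 ≈ 185.02*I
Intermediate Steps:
o(T) = -12 - 6*T (o(T) = -3*((4 + T) + T) = -3*(4 + 2*T) = -12 - 6*T)
√(o(f(9/(-6))) - 34228) = √((-12 - 54/(-6)) - 34228) = √((-12 - 54*(-1)/6) - 34228) = √((-12 - 6*(-3/2)) - 34228) = √((-12 + 9) - 34228) = √(-3 - 34228) = √(-34231) = I*√34231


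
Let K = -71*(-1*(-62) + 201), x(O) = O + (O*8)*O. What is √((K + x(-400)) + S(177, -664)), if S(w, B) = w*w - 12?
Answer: 2*√323061 ≈ 1136.8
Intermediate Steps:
S(w, B) = -12 + w² (S(w, B) = w² - 12 = -12 + w²)
x(O) = O + 8*O² (x(O) = O + (8*O)*O = O + 8*O²)
K = -18673 (K = -71*(62 + 201) = -71*263 = -18673)
√((K + x(-400)) + S(177, -664)) = √((-18673 - 400*(1 + 8*(-400))) + (-12 + 177²)) = √((-18673 - 400*(1 - 3200)) + (-12 + 31329)) = √((-18673 - 400*(-3199)) + 31317) = √((-18673 + 1279600) + 31317) = √(1260927 + 31317) = √1292244 = 2*√323061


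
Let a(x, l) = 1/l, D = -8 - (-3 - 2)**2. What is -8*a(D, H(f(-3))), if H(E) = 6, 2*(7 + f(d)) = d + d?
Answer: -4/3 ≈ -1.3333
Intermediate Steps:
f(d) = -7 + d (f(d) = -7 + (d + d)/2 = -7 + (2*d)/2 = -7 + d)
D = -33 (D = -8 - 1*(-5)**2 = -8 - 1*25 = -8 - 25 = -33)
-8*a(D, H(f(-3))) = -8/6 = -8*1/6 = -4/3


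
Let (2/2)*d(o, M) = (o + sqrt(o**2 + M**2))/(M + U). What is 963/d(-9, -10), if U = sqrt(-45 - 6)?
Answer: -8667/10 - 963*sqrt(181)/10 + 963*I*sqrt(9231)/100 + 8667*I*sqrt(51)/100 ≈ -2162.3 + 1544.2*I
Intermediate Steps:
U = I*sqrt(51) (U = sqrt(-51) = I*sqrt(51) ≈ 7.1414*I)
d(o, M) = (o + sqrt(M**2 + o**2))/(M + I*sqrt(51)) (d(o, M) = (o + sqrt(o**2 + M**2))/(M + I*sqrt(51)) = (o + sqrt(M**2 + o**2))/(M + I*sqrt(51)))
963/d(-9, -10) = 963/(((-9 + sqrt((-10)**2 + (-9)**2))/(-10 + I*sqrt(51)))) = 963/(((-9 + sqrt(100 + 81))/(-10 + I*sqrt(51)))) = 963/(((-9 + sqrt(181))/(-10 + I*sqrt(51)))) = 963*((-10 + I*sqrt(51))/(-9 + sqrt(181))) = 963*(-10 + I*sqrt(51))/(-9 + sqrt(181))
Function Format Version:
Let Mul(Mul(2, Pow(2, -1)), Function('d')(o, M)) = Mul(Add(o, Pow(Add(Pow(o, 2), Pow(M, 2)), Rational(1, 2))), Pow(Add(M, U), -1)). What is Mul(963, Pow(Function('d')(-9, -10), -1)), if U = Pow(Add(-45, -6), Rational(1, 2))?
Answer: Add(Rational(-8667, 10), Mul(Rational(-963, 10), Pow(181, Rational(1, 2))), Mul(Rational(963, 100), I, Pow(9231, Rational(1, 2))), Mul(Rational(8667, 100), I, Pow(51, Rational(1, 2)))) ≈ Add(-2162.3, Mul(1544.2, I))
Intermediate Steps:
U = Mul(I, Pow(51, Rational(1, 2))) (U = Pow(-51, Rational(1, 2)) = Mul(I, Pow(51, Rational(1, 2))) ≈ Mul(7.1414, I))
Function('d')(o, M) = Mul(Pow(Add(M, Mul(I, Pow(51, Rational(1, 2)))), -1), Add(o, Pow(Add(Pow(M, 2), Pow(o, 2)), Rational(1, 2)))) (Function('d')(o, M) = Mul(Add(o, Pow(Add(Pow(o, 2), Pow(M, 2)), Rational(1, 2))), Pow(Add(M, Mul(I, Pow(51, Rational(1, 2)))), -1)) = Mul(Add(o, Pow(Add(Pow(M, 2), Pow(o, 2)), Rational(1, 2))), Pow(Add(M, Mul(I, Pow(51, Rational(1, 2)))), -1)) = Mul(Pow(Add(M, Mul(I, Pow(51, Rational(1, 2)))), -1), Add(o, Pow(Add(Pow(M, 2), Pow(o, 2)), Rational(1, 2)))))
Mul(963, Pow(Function('d')(-9, -10), -1)) = Mul(963, Pow(Mul(Pow(Add(-10, Mul(I, Pow(51, Rational(1, 2)))), -1), Add(-9, Pow(Add(Pow(-10, 2), Pow(-9, 2)), Rational(1, 2)))), -1)) = Mul(963, Pow(Mul(Pow(Add(-10, Mul(I, Pow(51, Rational(1, 2)))), -1), Add(-9, Pow(Add(100, 81), Rational(1, 2)))), -1)) = Mul(963, Pow(Mul(Pow(Add(-10, Mul(I, Pow(51, Rational(1, 2)))), -1), Add(-9, Pow(181, Rational(1, 2)))), -1)) = Mul(963, Mul(Pow(Add(-9, Pow(181, Rational(1, 2))), -1), Add(-10, Mul(I, Pow(51, Rational(1, 2)))))) = Mul(963, Pow(Add(-9, Pow(181, Rational(1, 2))), -1), Add(-10, Mul(I, Pow(51, Rational(1, 2)))))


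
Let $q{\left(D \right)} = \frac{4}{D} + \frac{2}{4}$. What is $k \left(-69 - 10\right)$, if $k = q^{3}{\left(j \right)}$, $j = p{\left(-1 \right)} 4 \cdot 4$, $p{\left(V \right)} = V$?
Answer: $- \frac{79}{64} \approx -1.2344$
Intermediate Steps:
$j = -16$ ($j = \left(-1\right) 4 \cdot 4 = \left(-4\right) 4 = -16$)
$q{\left(D \right)} = \frac{1}{2} + \frac{4}{D}$ ($q{\left(D \right)} = \frac{4}{D} + 2 \cdot \frac{1}{4} = \frac{4}{D} + \frac{1}{2} = \frac{1}{2} + \frac{4}{D}$)
$k = \frac{1}{64}$ ($k = \left(\frac{8 - 16}{2 \left(-16\right)}\right)^{3} = \left(\frac{1}{2} \left(- \frac{1}{16}\right) \left(-8\right)\right)^{3} = \left(\frac{1}{4}\right)^{3} = \frac{1}{64} \approx 0.015625$)
$k \left(-69 - 10\right) = \frac{-69 - 10}{64} = \frac{1}{64} \left(-79\right) = - \frac{79}{64}$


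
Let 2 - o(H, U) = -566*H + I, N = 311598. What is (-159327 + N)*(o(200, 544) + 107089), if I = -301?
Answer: 33589764432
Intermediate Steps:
o(H, U) = 303 + 566*H (o(H, U) = 2 - (-566*H - 301) = 2 - (-301 - 566*H) = 2 + (301 + 566*H) = 303 + 566*H)
(-159327 + N)*(o(200, 544) + 107089) = (-159327 + 311598)*((303 + 566*200) + 107089) = 152271*((303 + 113200) + 107089) = 152271*(113503 + 107089) = 152271*220592 = 33589764432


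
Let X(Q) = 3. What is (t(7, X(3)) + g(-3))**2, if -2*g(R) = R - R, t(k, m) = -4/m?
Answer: 16/9 ≈ 1.7778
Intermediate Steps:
g(R) = 0 (g(R) = -(R - R)/2 = -1/2*0 = 0)
(t(7, X(3)) + g(-3))**2 = (-4/3 + 0)**2 = (-4/3)**2 = 16/9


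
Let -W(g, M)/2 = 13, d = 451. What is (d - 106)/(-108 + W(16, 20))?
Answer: -345/134 ≈ -2.5746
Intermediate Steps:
W(g, M) = -26 (W(g, M) = -2*13 = -26)
(d - 106)/(-108 + W(16, 20)) = (451 - 106)/(-108 - 26) = 345/(-134) = 345*(-1/134) = -345/134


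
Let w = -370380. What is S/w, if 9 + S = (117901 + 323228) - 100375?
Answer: -68149/74076 ≈ -0.91999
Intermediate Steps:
S = 340745 (S = -9 + ((117901 + 323228) - 100375) = -9 + (441129 - 100375) = -9 + 340754 = 340745)
S/w = 340745/(-370380) = 340745*(-1/370380) = -68149/74076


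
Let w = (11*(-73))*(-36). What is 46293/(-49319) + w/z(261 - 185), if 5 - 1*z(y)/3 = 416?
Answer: -164754769/6756703 ≈ -24.384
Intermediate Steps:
z(y) = -1233 (z(y) = 15 - 3*416 = 15 - 1248 = -1233)
w = 28908 (w = -803*(-36) = 28908)
46293/(-49319) + w/z(261 - 185) = 46293/(-49319) + 28908/(-1233) = 46293*(-1/49319) + 28908*(-1/1233) = -46293/49319 - 3212/137 = -164754769/6756703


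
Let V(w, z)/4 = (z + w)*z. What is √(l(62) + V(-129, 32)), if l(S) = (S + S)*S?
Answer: 2*I*√1182 ≈ 68.76*I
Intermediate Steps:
V(w, z) = 4*z*(w + z) (V(w, z) = 4*((z + w)*z) = 4*((w + z)*z) = 4*(z*(w + z)) = 4*z*(w + z))
l(S) = 2*S² (l(S) = (2*S)*S = 2*S²)
√(l(62) + V(-129, 32)) = √(2*62² + 4*32*(-129 + 32)) = √(2*3844 + 4*32*(-97)) = √(7688 - 12416) = √(-4728) = 2*I*√1182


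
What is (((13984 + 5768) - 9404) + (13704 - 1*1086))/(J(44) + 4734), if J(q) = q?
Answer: 11483/2389 ≈ 4.8066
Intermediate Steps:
(((13984 + 5768) - 9404) + (13704 - 1*1086))/(J(44) + 4734) = (((13984 + 5768) - 9404) + (13704 - 1*1086))/(44 + 4734) = ((19752 - 9404) + (13704 - 1086))/4778 = (10348 + 12618)*(1/4778) = 22966*(1/4778) = 11483/2389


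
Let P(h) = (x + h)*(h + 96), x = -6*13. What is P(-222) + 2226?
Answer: 40026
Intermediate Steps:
x = -78
P(h) = (-78 + h)*(96 + h) (P(h) = (-78 + h)*(h + 96) = (-78 + h)*(96 + h))
P(-222) + 2226 = (-7488 + (-222)² + 18*(-222)) + 2226 = (-7488 + 49284 - 3996) + 2226 = 37800 + 2226 = 40026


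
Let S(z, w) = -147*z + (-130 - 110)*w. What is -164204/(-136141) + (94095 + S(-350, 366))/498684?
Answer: 29913974647/22630446148 ≈ 1.3218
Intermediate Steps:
S(z, w) = -240*w - 147*z (S(z, w) = -147*z - 240*w = -240*w - 147*z)
-164204/(-136141) + (94095 + S(-350, 366))/498684 = -164204/(-136141) + (94095 + (-240*366 - 147*(-350)))/498684 = -164204*(-1/136141) + (94095 + (-87840 + 51450))*(1/498684) = 164204/136141 + (94095 - 36390)*(1/498684) = 164204/136141 + 57705*(1/498684) = 164204/136141 + 19235/166228 = 29913974647/22630446148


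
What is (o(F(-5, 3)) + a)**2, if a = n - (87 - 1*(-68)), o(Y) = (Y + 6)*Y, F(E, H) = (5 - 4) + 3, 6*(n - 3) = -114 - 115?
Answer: 811801/36 ≈ 22550.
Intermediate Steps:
n = -211/6 (n = 3 + (-114 - 115)/6 = 3 + (1/6)*(-229) = 3 - 229/6 = -211/6 ≈ -35.167)
F(E, H) = 4 (F(E, H) = 1 + 3 = 4)
o(Y) = Y*(6 + Y) (o(Y) = (6 + Y)*Y = Y*(6 + Y))
a = -1141/6 (a = -211/6 - (87 - 1*(-68)) = -211/6 - (87 + 68) = -211/6 - 1*155 = -211/6 - 155 = -1141/6 ≈ -190.17)
(o(F(-5, 3)) + a)**2 = (4*(6 + 4) - 1141/6)**2 = (4*10 - 1141/6)**2 = (40 - 1141/6)**2 = (-901/6)**2 = 811801/36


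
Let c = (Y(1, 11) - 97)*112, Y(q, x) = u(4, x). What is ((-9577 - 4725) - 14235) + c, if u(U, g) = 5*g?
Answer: -33241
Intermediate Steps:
Y(q, x) = 5*x
c = -4704 (c = (5*11 - 97)*112 = (55 - 97)*112 = -42*112 = -4704)
((-9577 - 4725) - 14235) + c = ((-9577 - 4725) - 14235) - 4704 = (-14302 - 14235) - 4704 = -28537 - 4704 = -33241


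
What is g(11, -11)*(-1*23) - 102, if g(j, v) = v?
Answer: 151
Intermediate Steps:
g(11, -11)*(-1*23) - 102 = -(-11)*23 - 102 = -11*(-23) - 102 = 253 - 102 = 151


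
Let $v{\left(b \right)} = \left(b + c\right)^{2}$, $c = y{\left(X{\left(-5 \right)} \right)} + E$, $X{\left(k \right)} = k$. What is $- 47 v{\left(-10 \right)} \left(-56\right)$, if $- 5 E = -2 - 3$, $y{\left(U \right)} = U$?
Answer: $515872$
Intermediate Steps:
$E = 1$ ($E = - \frac{-2 - 3}{5} = \left(- \frac{1}{5}\right) \left(-5\right) = 1$)
$c = -4$ ($c = -5 + 1 = -4$)
$v{\left(b \right)} = \left(-4 + b\right)^{2}$ ($v{\left(b \right)} = \left(b - 4\right)^{2} = \left(-4 + b\right)^{2}$)
$- 47 v{\left(-10 \right)} \left(-56\right) = - 47 \left(-4 - 10\right)^{2} \left(-56\right) = - 47 \left(-14\right)^{2} \left(-56\right) = \left(-47\right) 196 \left(-56\right) = \left(-9212\right) \left(-56\right) = 515872$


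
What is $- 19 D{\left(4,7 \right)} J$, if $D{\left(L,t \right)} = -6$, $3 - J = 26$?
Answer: $-2622$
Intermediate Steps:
$J = -23$ ($J = 3 - 26 = -23$)
$- 19 D{\left(4,7 \right)} J = \left(-19\right) \left(-6\right) \left(-23\right) = 114 \left(-23\right) = -2622$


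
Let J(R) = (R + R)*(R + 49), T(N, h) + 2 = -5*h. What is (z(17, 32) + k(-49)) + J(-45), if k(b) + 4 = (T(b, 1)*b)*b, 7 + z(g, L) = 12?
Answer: -17166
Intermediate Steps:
T(N, h) = -2 - 5*h
J(R) = 2*R*(49 + R) (J(R) = (2*R)*(49 + R) = 2*R*(49 + R))
z(g, L) = 5 (z(g, L) = -7 + 12 = 5)
k(b) = -4 - 7*b² (k(b) = -4 + ((-2 - 5*1)*b)*b = -4 + ((-2 - 5)*b)*b = -4 + (-7*b)*b = -4 - 7*b²)
(z(17, 32) + k(-49)) + J(-45) = (5 + (-4 - 7*(-49)²)) + 2*(-45)*(49 - 45) = (5 + (-4 - 7*2401)) + 2*(-45)*4 = (5 + (-4 - 16807)) - 360 = (5 - 16811) - 360 = -16806 - 360 = -17166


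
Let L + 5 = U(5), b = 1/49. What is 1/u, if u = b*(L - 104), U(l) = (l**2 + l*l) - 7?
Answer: -49/66 ≈ -0.74242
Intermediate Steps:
U(l) = -7 + 2*l**2 (U(l) = (l**2 + l**2) - 7 = 2*l**2 - 7 = -7 + 2*l**2)
b = 1/49 ≈ 0.020408
L = 38 (L = -5 + (-7 + 2*5**2) = -5 + (-7 + 2*25) = -5 + (-7 + 50) = -5 + 43 = 38)
u = -66/49 (u = (38 - 104)/49 = (1/49)*(-66) = -66/49 ≈ -1.3469)
1/u = 1/(-66/49) = -49/66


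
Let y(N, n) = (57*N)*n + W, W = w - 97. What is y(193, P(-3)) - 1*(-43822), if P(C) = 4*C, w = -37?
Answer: -88324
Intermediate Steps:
W = -134 (W = -37 - 97 = -134)
y(N, n) = -134 + 57*N*n (y(N, n) = (57*N)*n - 134 = 57*N*n - 134 = -134 + 57*N*n)
y(193, P(-3)) - 1*(-43822) = (-134 + 57*193*(4*(-3))) - 1*(-43822) = (-134 + 57*193*(-12)) + 43822 = (-134 - 132012) + 43822 = -132146 + 43822 = -88324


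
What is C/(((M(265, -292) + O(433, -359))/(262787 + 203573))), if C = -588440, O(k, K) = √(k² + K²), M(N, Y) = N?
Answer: 14544518555200/49229 - 54884975680*√316370/49229 ≈ -3.3164e+8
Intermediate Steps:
O(k, K) = √(K² + k²)
C/(((M(265, -292) + O(433, -359))/(262787 + 203573))) = -588440*(262787 + 203573)/(265 + √((-359)² + 433²)) = -588440*466360/(265 + √(128881 + 187489)) = -588440*466360/(265 + √316370) = -588440/(53/93272 + √316370/466360)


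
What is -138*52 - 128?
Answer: -7304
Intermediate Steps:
-138*52 - 128 = -46*156 - 128 = -7176 - 128 = -7304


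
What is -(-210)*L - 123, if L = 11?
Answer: 2187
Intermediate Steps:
-(-210)*L - 123 = -(-210)*11 - 123 = -70*(-33) - 123 = 2310 - 123 = 2187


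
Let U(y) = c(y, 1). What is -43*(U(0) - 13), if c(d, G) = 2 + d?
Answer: 473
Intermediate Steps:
U(y) = 2 + y
-43*(U(0) - 13) = -43*((2 + 0) - 13) = -43*(2 - 13) = -43*(-11) = 473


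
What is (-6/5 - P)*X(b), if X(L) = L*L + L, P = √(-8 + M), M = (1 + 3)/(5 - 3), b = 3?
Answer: -72/5 - 12*I*√6 ≈ -14.4 - 29.394*I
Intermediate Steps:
M = 2 (M = 4/2 = 4*(½) = 2)
P = I*√6 (P = √(-8 + 2) = √(-6) = I*√6 ≈ 2.4495*I)
X(L) = L + L² (X(L) = L² + L = L + L²)
(-6/5 - P)*X(b) = (-6/5 - I*√6)*(3*(1 + 3)) = (-6*⅕ - I*√6)*(3*4) = (-6/5 - I*√6)*12 = -72/5 - 12*I*√6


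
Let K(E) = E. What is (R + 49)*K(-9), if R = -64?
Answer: 135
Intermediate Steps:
(R + 49)*K(-9) = (-64 + 49)*(-9) = -15*(-9) = 135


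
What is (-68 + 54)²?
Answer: 196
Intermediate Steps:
(-68 + 54)² = (-14)² = 196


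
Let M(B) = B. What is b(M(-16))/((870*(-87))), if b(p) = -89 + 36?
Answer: 53/75690 ≈ 0.00070022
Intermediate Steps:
b(p) = -53
b(M(-16))/((870*(-87))) = -53/(870*(-87)) = -53/(-75690) = -53*(-1/75690) = 53/75690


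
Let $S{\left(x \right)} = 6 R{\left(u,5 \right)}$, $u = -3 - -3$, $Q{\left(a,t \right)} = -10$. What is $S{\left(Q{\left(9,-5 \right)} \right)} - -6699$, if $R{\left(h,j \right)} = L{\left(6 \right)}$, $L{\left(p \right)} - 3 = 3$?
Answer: $6735$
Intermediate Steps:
$L{\left(p \right)} = 6$ ($L{\left(p \right)} = 3 + 3 = 6$)
$u = 0$ ($u = -3 + 3 = 0$)
$R{\left(h,j \right)} = 6$
$S{\left(x \right)} = 36$ ($S{\left(x \right)} = 6 \cdot 6 = 36$)
$S{\left(Q{\left(9,-5 \right)} \right)} - -6699 = 36 - -6699 = 36 + 6699 = 6735$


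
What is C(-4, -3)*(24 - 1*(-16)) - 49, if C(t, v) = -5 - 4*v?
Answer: 231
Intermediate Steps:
C(-4, -3)*(24 - 1*(-16)) - 49 = (-5 - 4*(-3))*(24 - 1*(-16)) - 49 = (-5 + 12)*(24 + 16) - 49 = 7*40 - 49 = 280 - 49 = 231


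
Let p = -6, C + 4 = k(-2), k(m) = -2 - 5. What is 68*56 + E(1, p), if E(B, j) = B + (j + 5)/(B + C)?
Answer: 38091/10 ≈ 3809.1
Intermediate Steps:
k(m) = -7
C = -11 (C = -4 - 7 = -11)
E(B, j) = B + (5 + j)/(-11 + B) (E(B, j) = B + (j + 5)/(B - 11) = B + (5 + j)/(-11 + B))
68*56 + E(1, p) = 68*56 + (5 - 6 + 1² - 11*1)/(-11 + 1) = 3808 + (5 - 6 + 1 - 11)/(-10) = 3808 - ⅒*(-11) = 3808 + 11/10 = 38091/10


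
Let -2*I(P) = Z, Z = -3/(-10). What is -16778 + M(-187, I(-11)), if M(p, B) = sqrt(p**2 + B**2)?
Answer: -16778 + sqrt(13987609)/20 ≈ -16591.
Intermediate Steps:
Z = 3/10 (Z = -3*(-1/10) = 3/10 ≈ 0.30000)
I(P) = -3/20 (I(P) = -1/2*3/10 = -3/20)
M(p, B) = sqrt(B**2 + p**2)
-16778 + M(-187, I(-11)) = -16778 + sqrt((-3/20)**2 + (-187)**2) = -16778 + sqrt(9/400 + 34969) = -16778 + sqrt(13987609/400) = -16778 + sqrt(13987609)/20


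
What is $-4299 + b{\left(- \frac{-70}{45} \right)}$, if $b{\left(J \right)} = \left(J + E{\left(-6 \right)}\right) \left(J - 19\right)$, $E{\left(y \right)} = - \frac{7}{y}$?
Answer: $- \frac{704131}{162} \approx -4346.5$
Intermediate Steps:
$b{\left(J \right)} = \left(-19 + J\right) \left(\frac{7}{6} + J\right)$ ($b{\left(J \right)} = \left(J - \frac{7}{-6}\right) \left(J - 19\right) = \left(J - - \frac{7}{6}\right) \left(-19 + J\right) = \left(J + \frac{7}{6}\right) \left(-19 + J\right) = \left(\frac{7}{6} + J\right) \left(-19 + J\right) = \left(-19 + J\right) \left(\frac{7}{6} + J\right)$)
$-4299 + b{\left(- \frac{-70}{45} \right)} = -4299 - \left(\frac{133}{6} - \frac{196}{81} + \frac{107}{6} \left(-1\right) \left(- \frac{70}{45}\right)\right) = -4299 - \left(\frac{133}{6} - \frac{196}{81} + \frac{107}{6} \left(-1\right) \left(\left(-70\right) \frac{1}{45}\right)\right) = -4299 - \left(\frac{133}{6} - \frac{196}{81} + \frac{107}{6} \left(-1\right) \left(- \frac{14}{9}\right)\right) = -4299 - \left(\frac{2695}{54} - \frac{196}{81}\right) = -4299 - \frac{7693}{162} = - \frac{704131}{162}$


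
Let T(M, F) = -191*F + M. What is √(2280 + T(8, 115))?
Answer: I*√19677 ≈ 140.27*I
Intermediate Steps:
T(M, F) = M - 191*F
√(2280 + T(8, 115)) = √(2280 + (8 - 191*115)) = √(2280 + (8 - 21965)) = √(2280 - 21957) = √(-19677) = I*√19677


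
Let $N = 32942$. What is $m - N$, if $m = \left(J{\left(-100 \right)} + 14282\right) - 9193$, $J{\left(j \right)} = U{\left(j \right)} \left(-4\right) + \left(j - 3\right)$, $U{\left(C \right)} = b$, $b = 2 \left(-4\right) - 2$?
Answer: $-27916$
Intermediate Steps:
$b = -10$ ($b = -8 - 2 = -10$)
$U{\left(C \right)} = -10$
$J{\left(j \right)} = 37 + j$ ($J{\left(j \right)} = \left(-10\right) \left(-4\right) + \left(j - 3\right) = 40 + \left(j - 3\right) = 40 + \left(-3 + j\right) = 37 + j$)
$m = 5026$ ($m = \left(\left(37 - 100\right) + 14282\right) - 9193 = \left(-63 + 14282\right) - 9193 = 14219 - 9193 = 5026$)
$m - N = 5026 - 32942 = -27916$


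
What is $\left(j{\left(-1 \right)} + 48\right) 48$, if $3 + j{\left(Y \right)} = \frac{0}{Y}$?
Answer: $2160$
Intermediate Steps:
$j{\left(Y \right)} = -3$ ($j{\left(Y \right)} = -3 + \frac{0}{Y} = -3 + 0 = -3$)
$\left(j{\left(-1 \right)} + 48\right) 48 = \left(-3 + 48\right) 48 = 45 \cdot 48 = 2160$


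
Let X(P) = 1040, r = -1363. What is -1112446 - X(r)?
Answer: -1113486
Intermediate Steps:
-1112446 - X(r) = -1112446 - 1*1040 = -1112446 - 1040 = -1113486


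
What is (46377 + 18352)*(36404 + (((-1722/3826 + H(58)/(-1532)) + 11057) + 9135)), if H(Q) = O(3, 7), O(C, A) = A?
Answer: 10736306026595597/2930716 ≈ 3.6634e+9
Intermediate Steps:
H(Q) = 7
(46377 + 18352)*(36404 + (((-1722/3826 + H(58)/(-1532)) + 11057) + 9135)) = (46377 + 18352)*(36404 + (((-1722/3826 + 7/(-1532)) + 11057) + 9135)) = 64729*(36404 + (((-1722*1/3826 + 7*(-1/1532)) + 11057) + 9135)) = 64729*(36404 + (((-861/1913 - 7/1532) + 11057) + 9135)) = 64729*(36404 + ((-1332443/2930716 + 11057) + 9135)) = 64729*(36404 + (32403594369/2930716 + 9135)) = 64729*(36404 + 59175685029/2930716) = 64729*(165865470293/2930716) = 10736306026595597/2930716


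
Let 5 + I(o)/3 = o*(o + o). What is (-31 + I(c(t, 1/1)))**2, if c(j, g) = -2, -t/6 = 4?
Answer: 484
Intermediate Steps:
t = -24 (t = -6*4 = -24)
I(o) = -15 + 6*o**2 (I(o) = -15 + 3*(o*(o + o)) = -15 + 3*(o*(2*o)) = -15 + 3*(2*o**2) = -15 + 6*o**2)
(-31 + I(c(t, 1/1)))**2 = (-31 + (-15 + 6*(-2)**2))**2 = (-31 + (-15 + 6*4))**2 = (-31 + (-15 + 24))**2 = (-31 + 9)**2 = (-22)**2 = 484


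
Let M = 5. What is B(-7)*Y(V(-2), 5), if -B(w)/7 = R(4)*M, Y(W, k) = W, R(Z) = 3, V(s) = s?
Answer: 210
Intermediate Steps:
B(w) = -105 (B(w) = -21*5 = -7*15 = -105)
B(-7)*Y(V(-2), 5) = -105*(-2) = 210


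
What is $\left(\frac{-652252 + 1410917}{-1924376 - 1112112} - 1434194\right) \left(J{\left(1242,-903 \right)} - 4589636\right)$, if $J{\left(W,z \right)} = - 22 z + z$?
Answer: $\frac{19904886142942633801}{3036488} \approx 6.5552 \cdot 10^{12}$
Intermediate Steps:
$J{\left(W,z \right)} = - 21 z$
$\left(\frac{-652252 + 1410917}{-1924376 - 1112112} - 1434194\right) \left(J{\left(1242,-903 \right)} - 4589636\right) = \left(\frac{-652252 + 1410917}{-1924376 - 1112112} - 1434194\right) \left(\left(-21\right) \left(-903\right) - 4589636\right) = \left(\frac{758665}{-3036488} - 1434194\right) \left(18963 - 4589636\right) = \left(758665 \left(- \frac{1}{3036488}\right) - 1434194\right) \left(-4570673\right) = \left(- \frac{758665}{3036488} - 1434194\right) \left(-4570673\right) = \left(- \frac{4354913629337}{3036488}\right) \left(-4570673\right) = \frac{19904886142942633801}{3036488}$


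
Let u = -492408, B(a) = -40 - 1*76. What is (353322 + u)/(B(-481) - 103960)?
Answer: 7727/5782 ≈ 1.3364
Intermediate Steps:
B(a) = -116 (B(a) = -40 - 76 = -116)
(353322 + u)/(B(-481) - 103960) = (353322 - 492408)/(-116 - 103960) = -139086/(-104076) = -139086*(-1/104076) = 7727/5782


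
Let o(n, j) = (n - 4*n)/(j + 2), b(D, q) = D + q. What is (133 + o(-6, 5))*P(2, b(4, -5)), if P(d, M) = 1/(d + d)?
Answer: 949/28 ≈ 33.893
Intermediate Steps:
P(d, M) = 1/(2*d)
o(n, j) = -3*n/(2 + j) (o(n, j) = (-3*n)/(2 + j) = -3*n/(2 + j))
(133 + o(-6, 5))*P(2, b(4, -5)) = (133 - 3*(-6)/(2 + 5))*((½)/2) = (133 - 3*(-6)/7)*((½)*(½)) = (133 - 3*(-6)*⅐)*(¼) = (133 + 18/7)*(¼) = (949/7)*(¼) = 949/28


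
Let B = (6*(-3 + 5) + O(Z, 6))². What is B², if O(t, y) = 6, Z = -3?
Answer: 104976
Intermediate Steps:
B = 324 (B = (6*(-3 + 5) + 6)² = (6*2 + 6)² = (12 + 6)² = 18² = 324)
B² = 324² = 104976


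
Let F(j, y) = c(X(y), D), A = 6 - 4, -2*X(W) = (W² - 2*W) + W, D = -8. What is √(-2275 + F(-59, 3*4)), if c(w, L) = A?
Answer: I*√2273 ≈ 47.676*I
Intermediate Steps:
X(W) = W/2 - W²/2 (X(W) = -((W² - 2*W) + W)/2 = -(W² - W)/2 = W/2 - W²/2)
A = 2
c(w, L) = 2
F(j, y) = 2
√(-2275 + F(-59, 3*4)) = √(-2275 + 2) = √(-2273) = I*√2273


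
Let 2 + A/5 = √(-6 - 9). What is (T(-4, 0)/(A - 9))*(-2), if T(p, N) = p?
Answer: -19/92 - 5*I*√15/92 ≈ -0.20652 - 0.21049*I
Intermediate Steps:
A = -10 + 5*I*√15 (A = -10 + 5*√(-6 - 9) = -10 + 5*√(-15) = -10 + 5*(I*√15) = -10 + 5*I*√15 ≈ -10.0 + 19.365*I)
(T(-4, 0)/(A - 9))*(-2) = -4/((-10 + 5*I*√15) - 9)*(-2) = -4/(-19 + 5*I*√15)*(-2) = 8/(-19 + 5*I*√15)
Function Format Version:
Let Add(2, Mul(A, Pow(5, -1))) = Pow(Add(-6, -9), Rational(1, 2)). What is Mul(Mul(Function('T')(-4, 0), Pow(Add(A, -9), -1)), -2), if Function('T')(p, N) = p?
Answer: Add(Rational(-19, 92), Mul(Rational(-5, 92), I, Pow(15, Rational(1, 2)))) ≈ Add(-0.20652, Mul(-0.21049, I))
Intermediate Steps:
A = Add(-10, Mul(5, I, Pow(15, Rational(1, 2)))) (A = Add(-10, Mul(5, Pow(Add(-6, -9), Rational(1, 2)))) = Add(-10, Mul(5, Pow(-15, Rational(1, 2)))) = Add(-10, Mul(5, Mul(I, Pow(15, Rational(1, 2))))) = Add(-10, Mul(5, I, Pow(15, Rational(1, 2)))) ≈ Add(-10.000, Mul(19.365, I)))
Mul(Mul(Function('T')(-4, 0), Pow(Add(A, -9), -1)), -2) = Mul(Mul(-4, Pow(Add(Add(-10, Mul(5, I, Pow(15, Rational(1, 2)))), -9), -1)), -2) = Mul(Mul(-4, Pow(Add(-19, Mul(5, I, Pow(15, Rational(1, 2)))), -1)), -2) = Mul(8, Pow(Add(-19, Mul(5, I, Pow(15, Rational(1, 2)))), -1))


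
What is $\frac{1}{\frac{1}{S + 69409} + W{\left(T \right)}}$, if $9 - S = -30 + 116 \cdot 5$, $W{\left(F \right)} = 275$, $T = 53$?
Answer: $\frac{68868}{18938701} \approx 0.0036364$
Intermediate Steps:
$S = -541$ ($S = 9 - \left(-30 + 116 \cdot 5\right) = 9 - \left(-30 + 580\right) = 9 - 550 = -541$)
$\frac{1}{\frac{1}{S + 69409} + W{\left(T \right)}} = \frac{1}{\frac{1}{-541 + 69409} + 275} = \frac{1}{\frac{1}{68868} + 275} = \frac{1}{\frac{18938701}{68868}} = \frac{68868}{18938701}$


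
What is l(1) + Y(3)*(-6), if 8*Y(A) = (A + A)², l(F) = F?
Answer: -26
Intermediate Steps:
Y(A) = A²/2 (Y(A) = (A + A)²/8 = (2*A)²/8 = (4*A²)/8 = A²/2)
l(1) + Y(3)*(-6) = 1 + ((½)*3²)*(-6) = 1 + ((½)*9)*(-6) = 1 + (9/2)*(-6) = 1 - 27 = -26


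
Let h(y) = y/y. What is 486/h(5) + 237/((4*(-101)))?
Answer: 196107/404 ≈ 485.41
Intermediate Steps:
h(y) = 1
486/h(5) + 237/((4*(-101))) = 486/1 + 237/((4*(-101))) = 486*1 + 237/(-404) = 486 + 237*(-1/404) = 486 - 237/404 = 196107/404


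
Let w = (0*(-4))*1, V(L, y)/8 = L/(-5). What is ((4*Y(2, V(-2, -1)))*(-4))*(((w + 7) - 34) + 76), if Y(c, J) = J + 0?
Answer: -12544/5 ≈ -2508.8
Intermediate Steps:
V(L, y) = -8*L/5 (V(L, y) = 8*(L/(-5)) = 8*(L*(-⅕)) = 8*(-L/5) = -8*L/5)
w = 0 (w = 0*1 = 0)
Y(c, J) = J
((4*Y(2, V(-2, -1)))*(-4))*(((w + 7) - 34) + 76) = ((4*(-8/5*(-2)))*(-4))*(((0 + 7) - 34) + 76) = ((4*(16/5))*(-4))*((7 - 34) + 76) = ((64/5)*(-4))*(-27 + 76) = -256/5*49 = -12544/5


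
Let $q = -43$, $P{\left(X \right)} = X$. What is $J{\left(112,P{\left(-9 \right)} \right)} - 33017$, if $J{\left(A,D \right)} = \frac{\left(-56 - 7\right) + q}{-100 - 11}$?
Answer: $- \frac{3664781}{111} \approx -33016.0$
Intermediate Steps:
$J{\left(A,D \right)} = \frac{106}{111}$ ($J{\left(A,D \right)} = \frac{\left(-56 - 7\right) - 43}{-100 - 11} = \frac{\left(-56 - 7\right) - 43}{-111} = \left(-63 - 43\right) \left(- \frac{1}{111}\right) = \left(-106\right) \left(- \frac{1}{111}\right) = \frac{106}{111}$)
$J{\left(112,P{\left(-9 \right)} \right)} - 33017 = \frac{106}{111} - 33017 = - \frac{3664781}{111}$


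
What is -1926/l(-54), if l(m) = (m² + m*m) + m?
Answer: -⅓ ≈ -0.33333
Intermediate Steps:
l(m) = m + 2*m² (l(m) = (m² + m²) + m = 2*m² + m = m + 2*m²)
-1926/l(-54) = -1926*(-1/(54*(1 + 2*(-54)))) = -1926*(-1/(54*(1 - 108))) = -1926/((-54*(-107))) = -1926/5778 = -1926*1/5778 = -⅓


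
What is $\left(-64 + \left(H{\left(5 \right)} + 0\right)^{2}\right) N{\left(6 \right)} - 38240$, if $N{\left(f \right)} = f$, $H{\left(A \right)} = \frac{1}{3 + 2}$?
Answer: $- \frac{965594}{25} \approx -38624.0$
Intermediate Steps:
$H{\left(A \right)} = \frac{1}{5}$
$\left(-64 + \left(H{\left(5 \right)} + 0\right)^{2}\right) N{\left(6 \right)} - 38240 = \left(-64 + \left(\frac{1}{5} + 0\right)^{2}\right) 6 - 38240 = \left(-64 + \left(\frac{1}{5}\right)^{2}\right) 6 - 38240 = \left(-64 + \frac{1}{25}\right) 6 - 38240 = \left(- \frac{1599}{25}\right) 6 - 38240 = - \frac{9594}{25} - 38240 = - \frac{965594}{25}$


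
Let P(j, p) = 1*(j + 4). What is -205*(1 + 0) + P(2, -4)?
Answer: -199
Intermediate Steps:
P(j, p) = 4 + j (P(j, p) = 1*(4 + j) = 4 + j)
-205*(1 + 0) + P(2, -4) = -205*(1 + 0) + (4 + 2) = -205 + 6 = -199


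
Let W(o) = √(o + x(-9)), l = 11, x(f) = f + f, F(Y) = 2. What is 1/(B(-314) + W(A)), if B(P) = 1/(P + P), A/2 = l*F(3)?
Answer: 628/10253983 + 394384*√26/10253983 ≈ 0.19618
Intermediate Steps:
x(f) = 2*f
A = 44 (A = 2*(11*2) = 2*22 = 44)
B(P) = 1/(2*P)
W(o) = √(-18 + o) (W(o) = √(o + 2*(-9)) = √(o - 18) = √(-18 + o))
1/(B(-314) + W(A)) = 1/((½)/(-314) + √(-18 + 44)) = 1/((½)*(-1/314) + √26) = 1/(-1/628 + √26)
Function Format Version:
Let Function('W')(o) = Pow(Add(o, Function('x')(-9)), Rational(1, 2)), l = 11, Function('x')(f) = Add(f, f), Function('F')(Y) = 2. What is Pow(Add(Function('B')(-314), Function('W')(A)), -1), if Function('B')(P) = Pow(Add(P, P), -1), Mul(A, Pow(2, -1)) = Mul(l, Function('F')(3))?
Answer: Add(Rational(628, 10253983), Mul(Rational(394384, 10253983), Pow(26, Rational(1, 2)))) ≈ 0.19618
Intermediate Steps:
Function('x')(f) = Mul(2, f)
A = 44 (A = Mul(2, Mul(11, 2)) = Mul(2, 22) = 44)
Function('B')(P) = Mul(Rational(1, 2), Pow(P, -1)) (Function('B')(P) = Pow(Mul(2, P), -1) = Mul(Rational(1, 2), Pow(P, -1)))
Function('W')(o) = Pow(Add(-18, o), Rational(1, 2)) (Function('W')(o) = Pow(Add(o, Mul(2, -9)), Rational(1, 2)) = Pow(Add(o, -18), Rational(1, 2)) = Pow(Add(-18, o), Rational(1, 2)))
Pow(Add(Function('B')(-314), Function('W')(A)), -1) = Pow(Add(Mul(Rational(1, 2), Pow(-314, -1)), Pow(Add(-18, 44), Rational(1, 2))), -1) = Pow(Add(Mul(Rational(1, 2), Rational(-1, 314)), Pow(26, Rational(1, 2))), -1) = Pow(Add(Rational(-1, 628), Pow(26, Rational(1, 2))), -1)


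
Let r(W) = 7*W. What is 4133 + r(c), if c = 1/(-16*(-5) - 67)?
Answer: 53736/13 ≈ 4133.5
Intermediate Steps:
c = 1/13 (c = 1/(80 - 67) = 1/13 ≈ 0.076923)
4133 + r(c) = 4133 + 7*(1/13) = 4133 + 7/13 = 53736/13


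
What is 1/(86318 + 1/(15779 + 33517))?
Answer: 49296/4255132129 ≈ 1.1585e-5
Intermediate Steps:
1/(86318 + 1/(15779 + 33517)) = 1/(86318 + 1/49296) = 1/(4255132129/49296) = 49296/4255132129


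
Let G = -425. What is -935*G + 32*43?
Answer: 398751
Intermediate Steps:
-935*G + 32*43 = -935*(-425) + 32*43 = 397375 + 1376 = 398751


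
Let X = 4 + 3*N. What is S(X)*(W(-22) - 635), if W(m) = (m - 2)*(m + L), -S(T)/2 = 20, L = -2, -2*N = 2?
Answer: 2360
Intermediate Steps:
N = -1 (N = -½*2 = -1)
X = 1 (X = 4 + 3*(-1) = 4 - 3 = 1)
S(T) = -40 (S(T) = -2*20 = -40)
W(m) = (-2 + m)² (W(m) = (m - 2)*(m - 2) = (-2 + m)*(-2 + m) = (-2 + m)²)
S(X)*(W(-22) - 635) = -40*((4 + (-22)² - 4*(-22)) - 635) = -40*((4 + 484 + 88) - 635) = -40*(576 - 635) = -40*(-59) = 2360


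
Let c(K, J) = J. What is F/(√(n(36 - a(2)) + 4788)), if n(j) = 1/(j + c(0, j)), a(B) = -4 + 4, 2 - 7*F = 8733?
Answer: -52386*√689474/2413159 ≈ -18.026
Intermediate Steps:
F = -8731/7 (F = 2/7 - ⅐*8733 = 2/7 - 8733/7 = -8731/7 ≈ -1247.3)
a(B) = 0
n(j) = 1/(2*j) (n(j) = 1/(j + j) = 1/(2*j))
F/(√(n(36 - a(2)) + 4788)) = -8731/(7*√(1/(2*(36 - 1*0)) + 4788)) = -8731/(7*√(1/(2*(36 + 0)) + 4788)) = -8731/(7*√((½)/36 + 4788)) = -8731/(7*√((½)*(1/36) + 4788)) = -8731/(7*√(1/72 + 4788)) = -8731*6*√689474/344737/7 = -52386*√689474/2413159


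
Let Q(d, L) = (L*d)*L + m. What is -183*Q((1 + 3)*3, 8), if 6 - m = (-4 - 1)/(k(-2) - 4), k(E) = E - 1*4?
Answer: -283101/2 ≈ -1.4155e+5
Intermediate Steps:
k(E) = -4 + E (k(E) = E - 4 = -4 + E)
m = 11/2 (m = 6 - (-4 - 1)/((-4 - 2) - 4) = 6 - (-5)/(-6 - 4) = 6 - (-5)/(-10) = 6 - (-5)*(-1)/10 = 6 - 1*½ = 6 - ½ = 11/2 ≈ 5.5000)
Q(d, L) = 11/2 + d*L² (Q(d, L) = (L*d)*L + 11/2 = d*L² + 11/2 = 11/2 + d*L²)
-183*Q((1 + 3)*3, 8) = -183*(11/2 + ((1 + 3)*3)*8²) = -183*(11/2 + (4*3)*64) = -183*(11/2 + 12*64) = -183*(11/2 + 768) = -183*1547/2 = -283101/2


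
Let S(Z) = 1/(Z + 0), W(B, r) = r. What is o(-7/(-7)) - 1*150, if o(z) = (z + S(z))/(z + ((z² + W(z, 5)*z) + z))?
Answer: -599/4 ≈ -149.75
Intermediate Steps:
S(Z) = 1/Z
o(z) = (z + 1/z)/(z² + 7*z) (o(z) = (z + 1/z)/(z + ((z² + 5*z) + z)) = (z + 1/z)/(z + (z² + 6*z)) = (z + 1/z)/(z² + 7*z))
o(-7/(-7)) - 1*150 = (1 + (-7/(-7))²)/((-7/(-7))²*(7 - 7/(-7))) - 1*150 = (1 + (-7*(-⅐))²)/((-7*(-⅐))²*(7 - 7*(-⅐))) - 150 = (1 + 1²)/(1²*(7 + 1)) - 150 = 1*(1 + 1)/8 - 150 = 1*(⅛)*2 - 150 = ¼ - 150 = -599/4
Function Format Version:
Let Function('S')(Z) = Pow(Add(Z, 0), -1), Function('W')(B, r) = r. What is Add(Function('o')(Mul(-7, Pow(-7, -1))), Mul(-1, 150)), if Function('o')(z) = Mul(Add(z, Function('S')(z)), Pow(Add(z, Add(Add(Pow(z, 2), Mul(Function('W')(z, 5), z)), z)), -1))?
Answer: Rational(-599, 4) ≈ -149.75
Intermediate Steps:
Function('S')(Z) = Pow(Z, -1)
Function('o')(z) = Mul(Pow(Add(Pow(z, 2), Mul(7, z)), -1), Add(z, Pow(z, -1))) (Function('o')(z) = Mul(Add(z, Pow(z, -1)), Pow(Add(z, Add(Add(Pow(z, 2), Mul(5, z)), z)), -1)) = Mul(Add(z, Pow(z, -1)), Pow(Add(z, Add(Pow(z, 2), Mul(6, z))), -1)) = Mul(Add(z, Pow(z, -1)), Pow(Add(Pow(z, 2), Mul(7, z)), -1)) = Mul(Pow(Add(Pow(z, 2), Mul(7, z)), -1), Add(z, Pow(z, -1))))
Add(Function('o')(Mul(-7, Pow(-7, -1))), Mul(-1, 150)) = Add(Mul(Pow(Mul(-7, Pow(-7, -1)), -2), Pow(Add(7, Mul(-7, Pow(-7, -1))), -1), Add(1, Pow(Mul(-7, Pow(-7, -1)), 2))), Mul(-1, 150)) = Add(Mul(Pow(Mul(-7, Rational(-1, 7)), -2), Pow(Add(7, Mul(-7, Rational(-1, 7))), -1), Add(1, Pow(Mul(-7, Rational(-1, 7)), 2))), -150) = Add(Mul(Pow(1, -2), Pow(Add(7, 1), -1), Add(1, Pow(1, 2))), -150) = Add(Mul(1, Pow(8, -1), Add(1, 1)), -150) = Add(Mul(1, Rational(1, 8), 2), -150) = Add(Rational(1, 4), -150) = Rational(-599, 4)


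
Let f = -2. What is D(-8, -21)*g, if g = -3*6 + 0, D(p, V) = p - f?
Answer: 108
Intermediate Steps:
D(p, V) = 2 + p (D(p, V) = p - 1*(-2) = p + 2 = 2 + p)
g = -18 (g = -18 + 0 = -18)
D(-8, -21)*g = (2 - 8)*(-18) = -6*(-18) = 108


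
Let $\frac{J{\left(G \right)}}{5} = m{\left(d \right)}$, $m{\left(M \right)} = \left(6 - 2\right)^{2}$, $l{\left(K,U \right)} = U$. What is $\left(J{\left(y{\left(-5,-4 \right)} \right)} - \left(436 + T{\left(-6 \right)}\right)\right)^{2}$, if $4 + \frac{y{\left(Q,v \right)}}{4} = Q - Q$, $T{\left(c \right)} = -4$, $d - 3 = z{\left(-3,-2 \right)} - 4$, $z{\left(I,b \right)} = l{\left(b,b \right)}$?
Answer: $123904$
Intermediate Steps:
$z{\left(I,b \right)} = b$
$d = -3$ ($d = 3 - 6 = -3$)
$m{\left(M \right)} = 16$ ($m{\left(M \right)} = 4^{2} = 16$)
$y{\left(Q,v \right)} = -16$ ($y{\left(Q,v \right)} = -16 + 4 \left(Q - Q\right) = -16 + 4 \cdot 0 = -16 + 0 = -16$)
$J{\left(G \right)} = 80$ ($J{\left(G \right)} = 5 \cdot 16 = 80$)
$\left(J{\left(y{\left(-5,-4 \right)} \right)} - \left(436 + T{\left(-6 \right)}\right)\right)^{2} = \left(80 - 432\right)^{2} = \left(-352\right)^{2} = 123904$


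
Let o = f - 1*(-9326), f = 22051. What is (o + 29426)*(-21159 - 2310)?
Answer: -1426985607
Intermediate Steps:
o = 31377 (o = 22051 - 1*(-9326) = 22051 + 9326 = 31377)
(o + 29426)*(-21159 - 2310) = (31377 + 29426)*(-21159 - 2310) = 60803*(-23469) = -1426985607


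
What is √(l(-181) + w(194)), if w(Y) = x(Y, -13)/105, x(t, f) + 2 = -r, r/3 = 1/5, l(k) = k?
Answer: I*√1995798/105 ≈ 13.455*I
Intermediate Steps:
r = ⅗ (r = 3/5 = 3*(⅕) = ⅗ ≈ 0.60000)
x(t, f) = -13/5 (x(t, f) = -2 - 1*⅗ = -2 - ⅗ = -13/5)
w(Y) = -13/525 (w(Y) = -13/5/105 = -13/5*1/105 = -13/525)
√(l(-181) + w(194)) = √(-181 - 13/525) = √(-95038/525) = I*√1995798/105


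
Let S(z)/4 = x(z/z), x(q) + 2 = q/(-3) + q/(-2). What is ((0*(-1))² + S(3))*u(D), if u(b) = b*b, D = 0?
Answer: 0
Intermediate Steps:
u(b) = b²
x(q) = -2 - 5*q/6 (x(q) = -2 + (q/(-3) + q/(-2)) = -2 + (q*(-⅓) + q*(-½)) = -2 + (-q/3 - q/2) = -2 - 5*q/6)
S(z) = -34/3 (S(z) = 4*(-2 - 5*z/(6*z)) = 4*(-2 - ⅚*1) = 4*(-2 - ⅚) = 4*(-17/6) = -34/3)
((0*(-1))² + S(3))*u(D) = ((0*(-1))² - 34/3)*0² = (0² - 34/3)*0 = (0 - 34/3)*0 = -34/3*0 = 0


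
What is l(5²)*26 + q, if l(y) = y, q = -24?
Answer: 626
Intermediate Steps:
l(5²)*26 + q = 5²*26 - 24 = 25*26 - 24 = 650 - 24 = 626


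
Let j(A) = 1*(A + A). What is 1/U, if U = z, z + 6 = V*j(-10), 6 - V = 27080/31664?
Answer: -1979/215504 ≈ -0.0091831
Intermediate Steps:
j(A) = 2*A (j(A) = 1*(2*A) = 2*A)
V = 20363/3958 (V = 6 - 27080/31664 = 6 - 1*3385/3958 = 6 - 3385/3958 = 20363/3958 ≈ 5.1448)
z = -215504/1979 (z = -6 + 20363*(2*(-10))/3958 = -6 + (20363/3958)*(-20) = -6 - 203630/1979 = -215504/1979 ≈ -108.90)
U = -215504/1979 ≈ -108.90
1/U = 1/(-215504/1979) = -1979/215504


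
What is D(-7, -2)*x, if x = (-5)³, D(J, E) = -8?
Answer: 1000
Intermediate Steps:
x = -125
D(-7, -2)*x = -8*(-125) = 1000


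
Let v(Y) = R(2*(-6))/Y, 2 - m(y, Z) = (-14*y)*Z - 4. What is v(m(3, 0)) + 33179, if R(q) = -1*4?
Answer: 99535/3 ≈ 33178.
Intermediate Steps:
m(y, Z) = 6 + 14*Z*y (m(y, Z) = 2 - ((-14*y)*Z - 4) = 2 - (-14*Z*y - 4) = 2 - (-4 - 14*Z*y) = 2 + (4 + 14*Z*y) = 6 + 14*Z*y)
R(q) = -4
v(Y) = -4/Y
v(m(3, 0)) + 33179 = -4/(6 + 14*0*3) + 33179 = -4/(6 + 0) + 33179 = -4/6 + 33179 = -4*1/6 + 33179 = -2/3 + 33179 = 99535/3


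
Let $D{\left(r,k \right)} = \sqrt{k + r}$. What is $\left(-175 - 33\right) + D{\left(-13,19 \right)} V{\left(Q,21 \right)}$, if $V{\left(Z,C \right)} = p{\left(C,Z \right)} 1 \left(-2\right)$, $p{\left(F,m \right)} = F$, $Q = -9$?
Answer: $-208 - 42 \sqrt{6} \approx -310.88$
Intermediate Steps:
$V{\left(Z,C \right)} = - 2 C$ ($V{\left(Z,C \right)} = C 1 \left(-2\right) = C \left(-2\right) = - 2 C$)
$\left(-175 - 33\right) + D{\left(-13,19 \right)} V{\left(Q,21 \right)} = \left(-175 - 33\right) + \sqrt{19 - 13} \left(\left(-2\right) 21\right) = -208 + \sqrt{6} \left(-42\right) = -208 - 42 \sqrt{6}$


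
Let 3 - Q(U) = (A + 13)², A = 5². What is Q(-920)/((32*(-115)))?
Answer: 1441/3680 ≈ 0.39158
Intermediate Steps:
A = 25
Q(U) = -1441 (Q(U) = 3 - (25 + 13)² = 3 - 1*38² = 3 - 1*1444 = 3 - 1444 = -1441)
Q(-920)/((32*(-115))) = -1441/(32*(-115)) = -1441/(-3680) = -1441*(-1/3680) = 1441/3680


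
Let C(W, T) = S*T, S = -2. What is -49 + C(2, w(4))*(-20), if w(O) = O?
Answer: 111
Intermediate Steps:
C(W, T) = -2*T
-49 + C(2, w(4))*(-20) = -49 - 2*4*(-20) = -49 - 8*(-20) = -49 + 160 = 111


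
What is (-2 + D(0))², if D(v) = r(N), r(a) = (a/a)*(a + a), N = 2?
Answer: 4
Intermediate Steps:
r(a) = 2*a (r(a) = 1*(2*a) = 2*a)
D(v) = 4 (D(v) = 2*2 = 4)
(-2 + D(0))² = (-2 + 4)² = 2² = 4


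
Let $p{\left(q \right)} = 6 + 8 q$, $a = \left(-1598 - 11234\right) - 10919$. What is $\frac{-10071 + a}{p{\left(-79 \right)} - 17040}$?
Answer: $\frac{16911}{8833} \approx 1.9145$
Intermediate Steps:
$a = -23751$ ($a = -12832 - 10919 = -23751$)
$\frac{-10071 + a}{p{\left(-79 \right)} - 17040} = \frac{-10071 - 23751}{\left(6 + 8 \left(-79\right)\right) - 17040} = - \frac{33822}{\left(6 - 632\right) - 17040} = - \frac{33822}{-626 - 17040} = - \frac{33822}{-17666} = \left(-33822\right) \left(- \frac{1}{17666}\right) = \frac{16911}{8833}$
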